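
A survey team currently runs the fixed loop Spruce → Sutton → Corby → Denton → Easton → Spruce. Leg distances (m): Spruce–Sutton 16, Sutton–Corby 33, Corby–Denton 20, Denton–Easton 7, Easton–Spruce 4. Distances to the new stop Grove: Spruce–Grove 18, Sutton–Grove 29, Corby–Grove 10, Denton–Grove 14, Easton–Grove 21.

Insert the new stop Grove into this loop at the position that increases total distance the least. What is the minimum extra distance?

Insertion cost between consecutive stops i–j is d(i,Grove) + d(Grove,j) − d(i,j):
  between Spruce and Sutton: 18 + 29 − 16 = 31
  between Sutton and Corby: 29 + 10 − 33 = 6
  between Corby and Denton: 10 + 14 − 20 = 4
  between Denton and Easton: 14 + 21 − 7 = 28
  between Easton and Spruce: 21 + 18 − 4 = 35
Cheapest insertion is between Corby and Denton, adding 4.
New total = 80 + 4 = 84.

Minimum extra distance: 4 m, inserting Grove between Corby and Denton.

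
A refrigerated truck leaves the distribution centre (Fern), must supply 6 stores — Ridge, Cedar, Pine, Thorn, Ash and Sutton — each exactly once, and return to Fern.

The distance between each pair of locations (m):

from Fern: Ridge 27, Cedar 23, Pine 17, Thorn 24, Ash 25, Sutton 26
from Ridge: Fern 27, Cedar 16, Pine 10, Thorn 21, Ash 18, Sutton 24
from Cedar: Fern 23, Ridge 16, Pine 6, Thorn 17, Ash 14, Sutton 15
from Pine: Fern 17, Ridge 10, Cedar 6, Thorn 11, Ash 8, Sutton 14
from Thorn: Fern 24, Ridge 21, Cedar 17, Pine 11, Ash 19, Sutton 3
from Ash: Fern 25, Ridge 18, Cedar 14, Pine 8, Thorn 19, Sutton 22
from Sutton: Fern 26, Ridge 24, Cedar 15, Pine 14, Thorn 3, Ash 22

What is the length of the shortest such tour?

Fern - Ridge - Cedar - Pine - Thorn - Ash - Sutton - Fern: 27+16+6+11+19+22+26 = 127
Fern - Ridge - Cedar - Pine - Thorn - Sutton - Ash - Fern: 27+16+6+11+3+22+25 = 110
Fern - Ridge - Cedar - Pine - Ash - Thorn - Sutton - Fern: 27+16+6+8+19+3+26 = 105
Fern - Ridge - Cedar - Pine - Ash - Sutton - Thorn - Fern: 27+16+6+8+22+3+24 = 106
Fern - Ridge - Cedar - Pine - Sutton - Thorn - Ash - Fern: 27+16+6+14+3+19+25 = 110
Fern - Ridge - Cedar - Pine - Sutton - Ash - Thorn - Fern: 27+16+6+14+22+19+24 = 128
Fern - Ridge - Cedar - Thorn - Pine - Ash - Sutton - Fern: 27+16+17+11+8+22+26 = 127
Fern - Ridge - Cedar - Thorn - Pine - Sutton - Ash - Fern: 27+16+17+11+14+22+25 = 132
… (352 more)
Fern - Ridge - Pine - Ash - Cedar - Sutton - Thorn - Fern: 27+10+8+14+15+3+24 = 101  ← best
The minimum is 101.
One optimal route: Fern → Ridge → Pine → Ash → Cedar → Sutton → Thorn → Fern (or its reverse).

101 m — the shortest possible round trip.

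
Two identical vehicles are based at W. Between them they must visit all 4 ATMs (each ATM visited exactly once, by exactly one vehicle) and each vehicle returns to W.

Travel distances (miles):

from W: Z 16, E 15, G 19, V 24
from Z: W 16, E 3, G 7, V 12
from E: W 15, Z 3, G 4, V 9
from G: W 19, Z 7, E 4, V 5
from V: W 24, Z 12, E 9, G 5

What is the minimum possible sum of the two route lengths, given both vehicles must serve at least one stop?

Try each way of splitting the stops between the two vehicles (each non-empty) and, for each split, find the best tour for each vehicle:
  {Z} + {E, G, V}: 32 + 48 = 80
  {E} + {Z, G, V}: 30 + 52 = 82
  {Z, E} + {G, V}: 34 + 48 = 82
  {G} + {Z, E, V}: 38 + 52 = 90
  {Z, G} + {E, V}: 42 + 48 = 90
  {E, G} + {Z, V}: 38 + 52 = 90
  … (7 splits in total)
Best: vehicle 1 W → Z → W = 32; vehicle 2 W → E → G → V → W = 48; combined 80.

Minimum combined distance: 80 miles.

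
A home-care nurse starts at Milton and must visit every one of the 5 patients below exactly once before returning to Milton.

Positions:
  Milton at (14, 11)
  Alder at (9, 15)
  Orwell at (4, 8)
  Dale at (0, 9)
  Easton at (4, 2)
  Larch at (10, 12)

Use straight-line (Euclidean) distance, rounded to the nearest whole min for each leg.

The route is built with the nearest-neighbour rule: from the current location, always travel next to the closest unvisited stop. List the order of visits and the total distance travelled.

Nearest-neighbour total = 41 min; route Milton → Larch → Alder → Orwell → Dale → Easton → Milton.

At Milton the remaining stops are Larch 4, Alder 6, Orwell 10, Easton 13, Dale 14; go to Larch.
At Larch the remaining stops are Alder 3, Orwell 7, Dale 10, Easton 12; go to Alder.
At Alder the remaining stops are Orwell 9, Dale 11, Easton 14; go to Orwell.
At Orwell the remaining stops are Dale 4, Easton 6; go to Dale.
At Dale the remaining stops are Easton 8; go to Easton.
Return Easton→Milton: 13.
Total = 4 + 3 + 9 + 4 + 8 + 13 = 41.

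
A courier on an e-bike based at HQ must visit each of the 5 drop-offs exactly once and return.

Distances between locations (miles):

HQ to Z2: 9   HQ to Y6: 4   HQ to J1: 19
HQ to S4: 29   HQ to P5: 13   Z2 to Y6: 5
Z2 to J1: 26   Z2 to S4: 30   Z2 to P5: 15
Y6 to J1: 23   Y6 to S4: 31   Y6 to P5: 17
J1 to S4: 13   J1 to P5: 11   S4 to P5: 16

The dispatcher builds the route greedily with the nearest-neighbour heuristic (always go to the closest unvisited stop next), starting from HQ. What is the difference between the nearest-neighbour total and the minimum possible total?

5 miles longer than the optimal tour.

HQ: Y6=4, Z2=9, P5=13, J1=19, S4=29 ⇒ Y6
Y6: Z2=5, P5=17, J1=23, S4=31 ⇒ Z2
Z2: P5=15, J1=26, S4=30 ⇒ P5
P5: J1=11, S4=16 ⇒ J1
J1: S4=13 ⇒ S4
NN route HQ → Y6 → Z2 → P5 → J1 → S4 → HQ costs 77.
Optimal: HQ → Y6 → Z2 → P5 → S4 → J1 → HQ costs 72 (by enumerating all 60 distinct tours).
Excess = 77 − 72 = 5.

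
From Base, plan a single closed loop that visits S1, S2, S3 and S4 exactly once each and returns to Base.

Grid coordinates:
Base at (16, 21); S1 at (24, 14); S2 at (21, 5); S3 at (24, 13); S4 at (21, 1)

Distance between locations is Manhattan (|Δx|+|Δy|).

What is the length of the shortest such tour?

Minimum total distance: 56.

With 4 stops there are 4!/2 = 12 distinct round trips (a route and its reverse cost the same).
Base-S1-S2-S3-S4-Base: 15+12+11+15+25 = 78
Base-S1-S2-S4-S3-Base: 15+12+4+15+16 = 62
Base-S1-S3-S2-S4-Base: 15+1+11+4+25 = 56
Base-S1-S3-S4-S2-Base: 15+1+15+4+21 = 56
Base-S1-S4-S2-S3-Base: 15+16+4+11+16 = 62
Base-S1-S4-S3-S2-Base: 15+16+15+11+21 = 78
Base-S2-S1-S3-S4-Base: 21+12+1+15+25 = 74
Base-S2-S1-S4-S3-Base: 21+12+16+15+16 = 80
Base-S2-S3-S1-S4-Base: 21+11+1+16+25 = 74
Base-S2-S4-S1-S3-Base: 21+4+16+1+16 = 58
Base-S3-S1-S2-S4-Base: 16+1+12+4+25 = 58
Base-S3-S2-S1-S4-Base: 16+11+12+16+25 = 80
The minimum is 56.
One optimal route: Base → S1 → S3 → S2 → S4 → Base (or its reverse).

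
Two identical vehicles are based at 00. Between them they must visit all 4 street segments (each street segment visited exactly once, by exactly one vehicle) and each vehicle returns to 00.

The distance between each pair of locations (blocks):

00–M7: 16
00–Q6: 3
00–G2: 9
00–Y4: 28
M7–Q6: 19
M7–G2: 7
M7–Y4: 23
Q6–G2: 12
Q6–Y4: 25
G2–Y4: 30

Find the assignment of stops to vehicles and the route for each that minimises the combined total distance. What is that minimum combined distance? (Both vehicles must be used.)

73 blocks — the smallest possible combined total.

Check every non-empty split of the stops between the two vehicles; for each half take its own optimal tour:
  {M7} + {Q6, G2, Y4}: 32 + 67 = 99
  {Q6} + {M7, G2, Y4}: 6 + 67 = 73
  {M7, Q6} + {G2, Y4}: 38 + 67 = 105
  {G2} + {M7, Q6, Y4}: 18 + 67 = 85
  {M7, G2} + {Q6, Y4}: 32 + 56 = 88
  {Q6, G2} + {M7, Y4}: 24 + 67 = 91
  … (7 splits in total)
Best: vehicle 1 00 → Q6 → 00 = 6; vehicle 2 00 → G2 → M7 → Y4 → 00 = 67; combined 73.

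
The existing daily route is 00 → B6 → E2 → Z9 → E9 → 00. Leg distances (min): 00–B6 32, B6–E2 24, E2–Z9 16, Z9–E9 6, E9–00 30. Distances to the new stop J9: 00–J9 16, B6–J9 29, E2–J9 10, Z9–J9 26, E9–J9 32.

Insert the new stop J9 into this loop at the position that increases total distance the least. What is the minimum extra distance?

Minimum extra distance: 13 min, inserting J9 between 00 and B6.

Insertion cost between consecutive stops i–j is d(i,J9) + d(J9,j) − d(i,j):
  between 00 and B6: 16 + 29 − 32 = 13
  between B6 and E2: 29 + 10 − 24 = 15
  between E2 and Z9: 10 + 26 − 16 = 20
  between Z9 and E9: 26 + 32 − 6 = 52
  between E9 and 00: 32 + 16 − 30 = 18
Cheapest insertion is between 00 and B6, adding 13.
New total = 108 + 13 = 121.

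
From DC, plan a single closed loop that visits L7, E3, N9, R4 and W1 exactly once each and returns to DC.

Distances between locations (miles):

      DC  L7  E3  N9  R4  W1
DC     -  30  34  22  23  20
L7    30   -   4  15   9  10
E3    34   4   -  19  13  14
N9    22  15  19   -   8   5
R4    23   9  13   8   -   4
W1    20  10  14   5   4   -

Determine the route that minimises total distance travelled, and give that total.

Minimum total distance: 77 miles.

There are 60 distinct closed tours to check (reversals are equivalent).
DC-L7-E3-N9-R4-W1-DC: 30+4+19+8+4+20 = 85
DC-L7-E3-N9-W1-R4-DC: 30+4+19+5+4+23 = 85
DC-L7-E3-R4-N9-W1-DC: 30+4+13+8+5+20 = 80
DC-L7-E3-R4-W1-N9-DC: 30+4+13+4+5+22 = 78
DC-L7-E3-W1-N9-R4-DC: 30+4+14+5+8+23 = 84
DC-L7-E3-W1-R4-N9-DC: 30+4+14+4+8+22 = 82
DC-L7-N9-E3-R4-W1-DC: 30+15+19+13+4+20 = 101
DC-L7-N9-E3-W1-R4-DC: 30+15+19+14+4+23 = 105
DC-L7-N9-R4-E3-W1-DC: 30+15+8+13+14+20 = 100
DC-L7-N9-R4-W1-E3-DC: 30+15+8+4+14+34 = 105
DC-L7-N9-W1-E3-R4-DC: 30+15+5+14+13+23 = 100
DC-L7-N9-W1-R4-E3-DC: 30+15+5+4+13+34 = 101
DC-L7-R4-E3-N9-W1-DC: 30+9+13+19+5+20 = 96
DC-L7-R4-E3-W1-N9-DC: 30+9+13+14+5+22 = 93
… (46 more)
DC-N9-R4-L7-E3-W1-DC: 22+8+9+4+14+20 = 77  ← best
The minimum is 77.
One optimal route: DC → N9 → R4 → L7 → E3 → W1 → DC (or its reverse).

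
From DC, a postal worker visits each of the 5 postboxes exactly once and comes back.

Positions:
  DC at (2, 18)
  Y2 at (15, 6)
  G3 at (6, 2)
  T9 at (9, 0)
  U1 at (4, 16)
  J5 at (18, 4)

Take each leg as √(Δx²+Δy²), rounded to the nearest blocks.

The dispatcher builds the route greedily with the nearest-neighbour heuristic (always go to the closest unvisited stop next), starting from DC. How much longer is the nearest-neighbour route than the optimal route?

The nearest-neighbour route is 2 blocks longer than optimal.

From DC: U1=3, G3=16, Y2=18, T9=19, J5=21 → choose U1 (3).
From U1: G3=14, Y2=15, T9=17, J5=18 → choose G3 (14).
From G3: T9=4, Y2=10, J5=12 → choose T9 (4).
From T9: Y2=8, J5=10 → choose Y2 (8).
From Y2: J5=4 → choose J5 (4).
NN route DC → U1 → G3 → T9 → Y2 → J5 → DC costs 54.
Optimal: DC → G3 → T9 → J5 → Y2 → U1 → DC costs 52 (by enumerating all 60 distinct tours).
Excess = 54 − 52 = 2.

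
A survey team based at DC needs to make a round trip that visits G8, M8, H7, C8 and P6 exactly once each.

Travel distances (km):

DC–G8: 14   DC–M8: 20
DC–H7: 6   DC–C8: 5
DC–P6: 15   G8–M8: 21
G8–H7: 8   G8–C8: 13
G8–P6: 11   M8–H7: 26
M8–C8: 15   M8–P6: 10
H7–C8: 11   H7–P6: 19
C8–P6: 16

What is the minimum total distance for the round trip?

Shortest round trip = 55 km.

DC → G8 → M8 → H7 → C8 → P6 → DC: 14+21+26+11+16+15 = 103
DC → G8 → M8 → H7 → P6 → C8 → DC: 14+21+26+19+16+5 = 101
DC → G8 → M8 → C8 → H7 → P6 → DC: 14+21+15+11+19+15 = 95
DC → G8 → M8 → C8 → P6 → H7 → DC: 14+21+15+16+19+6 = 91
DC → G8 → M8 → P6 → H7 → C8 → DC: 14+21+10+19+11+5 = 80
DC → G8 → M8 → P6 → C8 → H7 → DC: 14+21+10+16+11+6 = 78
DC → G8 → H7 → M8 → C8 → P6 → DC: 14+8+26+15+16+15 = 94
DC → G8 → H7 → M8 → P6 → C8 → DC: 14+8+26+10+16+5 = 79
DC → G8 → H7 → C8 → M8 → P6 → DC: 14+8+11+15+10+15 = 73
DC → G8 → H7 → C8 → P6 → M8 → DC: 14+8+11+16+10+20 = 79
DC → G8 → H7 → P6 → M8 → C8 → DC: 14+8+19+10+15+5 = 71
DC → G8 → H7 → P6 → C8 → M8 → DC: 14+8+19+16+15+20 = 92
DC → G8 → C8 → M8 → H7 → P6 → DC: 14+13+15+26+19+15 = 102
DC → G8 → C8 → M8 → P6 → H7 → DC: 14+13+15+10+19+6 = 77
… (46 more)
DC → H7 → G8 → P6 → M8 → C8 → DC: 6+8+11+10+15+5 = 55  ← best
The minimum is 55.
One optimal route: DC → H7 → G8 → P6 → M8 → C8 → DC (or its reverse).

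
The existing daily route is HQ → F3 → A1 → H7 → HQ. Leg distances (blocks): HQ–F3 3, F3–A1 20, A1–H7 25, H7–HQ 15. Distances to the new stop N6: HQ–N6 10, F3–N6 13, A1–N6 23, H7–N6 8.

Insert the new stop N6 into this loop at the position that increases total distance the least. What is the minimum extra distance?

Insertion cost between consecutive stops i–j is d(i,N6) + d(N6,j) − d(i,j):
  between HQ and F3: 10 + 13 − 3 = 20
  between F3 and A1: 13 + 23 − 20 = 16
  between A1 and H7: 23 + 8 − 25 = 6
  between H7 and HQ: 8 + 10 − 15 = 3
Cheapest insertion is between H7 and HQ, adding 3.
New total = 63 + 3 = 66.

Minimum extra distance: 3 blocks, inserting N6 between H7 and HQ.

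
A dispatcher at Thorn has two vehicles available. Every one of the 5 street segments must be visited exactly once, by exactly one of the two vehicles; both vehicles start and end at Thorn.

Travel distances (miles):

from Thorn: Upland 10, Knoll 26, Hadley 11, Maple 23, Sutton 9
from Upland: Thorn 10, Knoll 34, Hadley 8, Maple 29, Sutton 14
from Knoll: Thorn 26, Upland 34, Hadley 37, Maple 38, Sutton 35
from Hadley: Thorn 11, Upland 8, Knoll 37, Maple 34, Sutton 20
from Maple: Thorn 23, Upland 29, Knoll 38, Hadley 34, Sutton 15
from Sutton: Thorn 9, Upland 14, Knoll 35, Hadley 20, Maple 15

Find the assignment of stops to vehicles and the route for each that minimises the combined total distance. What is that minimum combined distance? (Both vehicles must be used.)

Try each way of splitting the stops between the two vehicles (each non-empty) and, for each split, find the best tour for each vehicle:
  {Upland} + {Knoll, Hadley, Maple, Sutton}: 20 + 110 = 130
  {Knoll} + {Upland, Hadley, Maple, Sutton}: 52 + 71 = 123
  {Upland, Knoll} + {Hadley, Maple, Sutton}: 70 + 69 = 139
  {Hadley} + {Upland, Knoll, Maple, Sutton}: 22 + 103 = 125
  {Upland, Hadley} + {Knoll, Maple, Sutton}: 29 + 88 = 117
  {Knoll, Hadley} + {Upland, Maple, Sutton}: 74 + 62 = 136
  … (15 splits in total)
Best: vehicle 1 Thorn → Upland → Hadley → Thorn = 29; vehicle 2 Thorn → Knoll → Maple → Sutton → Thorn = 88; combined 117.

Minimum combined distance: 117 miles.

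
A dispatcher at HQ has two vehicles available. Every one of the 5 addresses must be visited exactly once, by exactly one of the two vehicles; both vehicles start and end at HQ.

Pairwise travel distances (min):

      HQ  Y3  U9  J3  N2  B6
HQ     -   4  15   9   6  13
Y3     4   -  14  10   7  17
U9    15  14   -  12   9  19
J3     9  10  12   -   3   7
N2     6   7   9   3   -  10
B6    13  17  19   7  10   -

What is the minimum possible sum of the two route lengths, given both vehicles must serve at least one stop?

Check every non-empty split of the stops between the two vehicles; for each half take its own optimal tour:
  {Y3} + {U9, J3, N2, B6}: 8 + 47 = 55
  {U9} + {Y3, J3, N2, B6}: 30 + 34 = 64
  {Y3, U9} + {J3, N2, B6}: 33 + 29 = 62
  {J3} + {Y3, U9, N2, B6}: 18 + 50 = 68
  {Y3, J3} + {U9, N2, B6}: 23 + 47 = 70
  {U9, J3} + {Y3, N2, B6}: 36 + 34 = 70
  … (15 splits in total)
Best: vehicle 1 HQ → Y3 → HQ = 8; vehicle 2 HQ → U9 → N2 → J3 → B6 → HQ = 47; combined 55.

Minimum combined distance: 55 min.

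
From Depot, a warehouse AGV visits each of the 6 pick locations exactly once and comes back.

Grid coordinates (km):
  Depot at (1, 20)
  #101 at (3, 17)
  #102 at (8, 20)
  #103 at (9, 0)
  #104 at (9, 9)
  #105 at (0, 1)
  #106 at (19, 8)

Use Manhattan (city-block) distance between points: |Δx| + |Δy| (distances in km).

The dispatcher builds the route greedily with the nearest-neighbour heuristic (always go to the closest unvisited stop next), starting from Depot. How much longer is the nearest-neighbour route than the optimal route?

From Depot: #101=5, #102=7, #104=19, #105=20, #103=28, #106=30 → choose #101 (5).
From #101: #102=8, #104=14, #105=19, #103=23, #106=25 → choose #102 (8).
From #102: #104=12, #103=21, #106=23, #105=27 → choose #104 (12).
From #104: #103=9, #106=11, #105=17 → choose #103 (9).
From #103: #105=10, #106=18 → choose #105 (10).
From #105: #106=26 → choose #106 (26).
NN route Depot → #101 → #102 → #104 → #103 → #105 → #106 → Depot costs 100.
Optimal: Depot → #101 → #105 → #103 → #106 → #104 → #102 → Depot costs 82 (by enumerating all 360 distinct tours).
Excess = 100 − 82 = 18.

18 km longer than the optimal tour.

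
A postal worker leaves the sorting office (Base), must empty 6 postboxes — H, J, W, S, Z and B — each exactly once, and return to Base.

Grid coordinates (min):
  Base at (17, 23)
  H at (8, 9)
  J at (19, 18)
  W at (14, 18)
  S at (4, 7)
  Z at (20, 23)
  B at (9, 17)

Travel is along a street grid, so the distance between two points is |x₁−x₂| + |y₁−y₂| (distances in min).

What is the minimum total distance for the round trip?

Base - H - J - W - S - Z - B - Base: 23+20+5+21+32+17+14 = 132
Base - H - J - W - S - B - Z - Base: 23+20+5+21+15+17+3 = 104
Base - H - J - W - Z - S - B - Base: 23+20+5+11+32+15+14 = 120
Base - H - J - W - Z - B - S - Base: 23+20+5+11+17+15+29 = 120
Base - H - J - W - B - S - Z - Base: 23+20+5+6+15+32+3 = 104
Base - H - J - W - B - Z - S - Base: 23+20+5+6+17+32+29 = 132
Base - H - J - S - W - Z - B - Base: 23+20+26+21+11+17+14 = 132
Base - H - J - S - W - B - Z - Base: 23+20+26+21+6+17+3 = 116
… (352 more)
Base - H - S - B - W - J - Z - Base: 23+6+15+6+5+6+3 = 64  ← best
The minimum is 64.
One optimal route: Base → H → S → B → W → J → Z → Base (or its reverse).

Minimum total distance: 64 min.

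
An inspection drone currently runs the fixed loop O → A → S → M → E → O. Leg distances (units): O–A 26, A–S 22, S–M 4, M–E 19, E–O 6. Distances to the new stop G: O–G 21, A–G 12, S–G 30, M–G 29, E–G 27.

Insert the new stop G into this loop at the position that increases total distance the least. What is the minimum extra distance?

Insertion cost between consecutive stops i–j is d(i,G) + d(G,j) − d(i,j):
  between O and A: 21 + 12 − 26 = 7
  between A and S: 12 + 30 − 22 = 20
  between S and M: 30 + 29 − 4 = 55
  between M and E: 29 + 27 − 19 = 37
  between E and O: 27 + 21 − 6 = 42
Cheapest insertion is between O and A, adding 7.
New total = 77 + 7 = 84.

+7 — insert G between O and A.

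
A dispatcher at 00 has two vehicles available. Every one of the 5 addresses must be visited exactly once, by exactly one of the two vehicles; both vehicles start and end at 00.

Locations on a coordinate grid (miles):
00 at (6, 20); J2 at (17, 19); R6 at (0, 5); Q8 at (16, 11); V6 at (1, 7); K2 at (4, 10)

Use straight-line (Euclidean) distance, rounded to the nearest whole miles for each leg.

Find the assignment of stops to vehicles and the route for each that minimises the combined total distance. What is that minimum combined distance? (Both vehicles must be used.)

64 miles — the smallest possible combined total.

Try each way of splitting the stops between the two vehicles (each non-empty) and, for each split, find the best tour for each vehicle:
  {J2} + {R6, Q8, V6, K2}: 22 + 46 = 68
  {R6} + {J2, Q8, V6, K2}: 32 + 49 = 81
  {J2, R6} + {Q8, V6, K2}: 49 + 43 = 92
  {Q8} + {J2, R6, V6, K2}: 26 + 49 = 75
  {J2, Q8} + {R6, V6, K2}: 32 + 32 = 64
  {R6, Q8} + {J2, V6, K2}: 46 + 45 = 91
  … (15 splits in total)
Best: vehicle 1 00 → J2 → Q8 → 00 = 32; vehicle 2 00 → R6 → V6 → K2 → 00 = 32; combined 64.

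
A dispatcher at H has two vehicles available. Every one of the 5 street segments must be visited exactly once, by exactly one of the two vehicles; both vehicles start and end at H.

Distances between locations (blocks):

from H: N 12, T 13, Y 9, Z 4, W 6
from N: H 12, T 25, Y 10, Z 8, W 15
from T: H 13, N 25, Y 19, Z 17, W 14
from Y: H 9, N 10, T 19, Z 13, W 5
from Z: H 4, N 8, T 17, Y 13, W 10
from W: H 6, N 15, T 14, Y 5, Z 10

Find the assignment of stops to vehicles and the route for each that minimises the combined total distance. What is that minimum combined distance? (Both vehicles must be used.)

There are 2^4 − 1 = 15 ways to divide the 5 stops into two non-empty groups. For each, the best each vehicle can do is its own shortest tour through its group:
  {N} + {T, Y, Z, W}: 24 + 49 = 73
  {T} + {N, Y, Z, W}: 26 + 33 = 59
  {N, T} + {Y, Z, W}: 50 + 28 = 78
  {Y} + {N, T, Z, W}: 18 + 54 = 72
  {N, Y} + {T, Z, W}: 31 + 41 = 72
  {T, Y} + {N, Z, W}: 41 + 33 = 74
  … (15 splits in total)
Best: vehicle 1 H → T → H = 26; vehicle 2 H → Z → N → Y → W → H = 33; combined 59.

Minimum combined distance: 59 blocks.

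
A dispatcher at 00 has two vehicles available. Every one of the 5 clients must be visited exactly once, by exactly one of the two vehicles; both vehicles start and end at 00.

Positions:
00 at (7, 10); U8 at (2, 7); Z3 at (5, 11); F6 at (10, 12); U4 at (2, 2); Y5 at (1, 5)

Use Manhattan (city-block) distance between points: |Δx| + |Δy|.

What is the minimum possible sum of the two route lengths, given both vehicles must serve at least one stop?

Minimum combined distance: 40.

Check every non-empty split of the stops between the two vehicles; for each half take its own optimal tour:
  {U8} + {Z3, F6, U4, Y5}: 16 + 38 = 54
  {Z3} + {U8, F6, U4, Y5}: 6 + 38 = 44
  {U8, Z3} + {F6, U4, Y5}: 18 + 38 = 56
  {F6} + {U8, Z3, U4, Y5}: 10 + 30 = 40
  {U8, F6} + {Z3, U4, Y5}: 26 + 30 = 56
  {Z3, F6} + {U8, U4, Y5}: 14 + 28 = 42
  … (15 splits in total)
Best: vehicle 1 00 → F6 → 00 = 10; vehicle 2 00 → U8 → U4 → Y5 → Z3 → 00 = 30; combined 40.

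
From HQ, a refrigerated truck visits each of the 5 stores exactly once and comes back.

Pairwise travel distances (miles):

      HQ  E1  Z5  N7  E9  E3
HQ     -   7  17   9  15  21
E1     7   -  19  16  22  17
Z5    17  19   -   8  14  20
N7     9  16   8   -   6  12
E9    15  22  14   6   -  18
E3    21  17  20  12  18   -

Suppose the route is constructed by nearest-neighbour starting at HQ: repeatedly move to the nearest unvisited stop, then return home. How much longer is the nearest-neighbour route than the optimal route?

The nearest-neighbour route is 11 miles longer than optimal.

From HQ: E1=7, N7=9, E9=15, Z5=17, E3=21 → choose E1 (7).
From E1: N7=16, E3=17, Z5=19, E9=22 → choose N7 (16).
From N7: E9=6, Z5=8, E3=12 → choose E9 (6).
From E9: Z5=14, E3=18 → choose Z5 (14).
From Z5: E3=20 → choose E3 (20).
NN route HQ → E1 → N7 → E9 → Z5 → E3 → HQ costs 84.
Optimal: HQ → E1 → E3 → Z5 → N7 → E9 → HQ costs 73 (by enumerating all 60 distinct tours).
Excess = 84 − 73 = 11.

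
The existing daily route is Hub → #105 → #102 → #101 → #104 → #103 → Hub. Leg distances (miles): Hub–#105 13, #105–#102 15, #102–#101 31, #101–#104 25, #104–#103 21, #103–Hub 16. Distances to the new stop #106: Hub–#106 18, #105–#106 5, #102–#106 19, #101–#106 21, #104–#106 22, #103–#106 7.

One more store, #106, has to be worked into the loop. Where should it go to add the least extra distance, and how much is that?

Insertion cost between consecutive stops i–j is d(i,#106) + d(#106,j) − d(i,j):
  between Hub and #105: 18 + 5 − 13 = 10
  between #105 and #102: 5 + 19 − 15 = 9
  between #102 and #101: 19 + 21 − 31 = 9
  between #101 and #104: 21 + 22 − 25 = 18
  between #104 and #103: 22 + 7 − 21 = 8
  between #103 and Hub: 7 + 18 − 16 = 9
Cheapest insertion is between #104 and #103, adding 8.
New total = 121 + 8 = 129.

+8 miles — insert #106 between #104 and #103.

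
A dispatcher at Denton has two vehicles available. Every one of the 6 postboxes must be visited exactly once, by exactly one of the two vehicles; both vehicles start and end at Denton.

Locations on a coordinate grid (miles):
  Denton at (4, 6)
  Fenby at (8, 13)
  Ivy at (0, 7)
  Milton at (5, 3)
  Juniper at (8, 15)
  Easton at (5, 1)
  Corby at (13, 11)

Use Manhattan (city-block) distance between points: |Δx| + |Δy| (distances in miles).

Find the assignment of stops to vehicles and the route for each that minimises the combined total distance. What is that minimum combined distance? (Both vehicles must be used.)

Check every non-empty split of the stops between the two vehicles; for each half take its own optimal tour:
  {Fenby} + {Ivy, Milton, Juniper, Easton, Corby}: 22 + 54 = 76
  {Ivy} + {Fenby, Milton, Juniper, Easton, Corby}: 10 + 46 = 56
  {Fenby, Ivy} + {Milton, Juniper, Easton, Corby}: 30 + 46 = 76
  {Milton} + {Fenby, Ivy, Juniper, Easton, Corby}: 8 + 54 = 62
  {Fenby, Milton} + {Ivy, Juniper, Easton, Corby}: 28 + 54 = 82
  {Ivy, Milton} + {Fenby, Juniper, Easton, Corby}: 18 + 46 = 64
  … (31 splits in total)
Best: vehicle 1 Denton → Ivy → Denton = 10; vehicle 2 Denton → Fenby → Juniper → Corby → Milton → Easton → Denton = 46; combined 56.

Minimum combined distance: 56 miles.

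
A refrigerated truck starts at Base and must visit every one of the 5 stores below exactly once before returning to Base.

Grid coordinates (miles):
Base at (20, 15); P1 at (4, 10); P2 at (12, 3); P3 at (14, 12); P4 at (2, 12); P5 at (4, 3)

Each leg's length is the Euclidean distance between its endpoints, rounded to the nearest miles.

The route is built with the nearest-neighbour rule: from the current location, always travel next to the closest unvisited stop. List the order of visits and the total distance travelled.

Total distance 52 miles via the nearest-neighbour route Base → P3 → P2 → P5 → P1 → P4 → Base.

Base → [P3:7 / P2:14 / P1:17 / P4:18 / P5:20] → P3 (7)
P3 → [P2:9 / P1:10 / P4:12 / P5:13] → P2 (9)
P2 → [P5:8 / P1:11 / P4:13] → P5 (8)
P5 → [P1:7 / P4:9] → P1 (7)
P1 → [P4:3] → P4 (3)
Return P4→Base: 18.
Total = 7 + 9 + 8 + 7 + 3 + 18 = 52.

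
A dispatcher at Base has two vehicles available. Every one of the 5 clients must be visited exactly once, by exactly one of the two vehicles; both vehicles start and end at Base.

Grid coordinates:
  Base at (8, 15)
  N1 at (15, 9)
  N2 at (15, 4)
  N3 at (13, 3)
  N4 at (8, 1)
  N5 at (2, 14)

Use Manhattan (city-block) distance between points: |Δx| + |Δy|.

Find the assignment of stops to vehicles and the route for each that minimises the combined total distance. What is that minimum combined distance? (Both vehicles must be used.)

Try each way of splitting the stops between the two vehicles (each non-empty) and, for each split, find the best tour for each vehicle:
  {N1} + {N2, N3, N4, N5}: 26 + 54 = 80
  {N2} + {N1, N3, N4, N5}: 36 + 54 = 90
  {N1, N2} + {N3, N4, N5}: 36 + 50 = 86
  {N3} + {N1, N2, N4, N5}: 34 + 54 = 88
  {N1, N3} + {N2, N4, N5}: 38 + 54 = 92
  {N2, N3} + {N1, N4, N5}: 38 + 54 = 92
  … (15 splits in total)
  {N1, N2, N3, N4} + {N5}: 42 + 14 = 56  ← best
Best: vehicle 1 Base → N1 → N2 → N3 → N4 → Base = 42; vehicle 2 Base → N5 → Base = 14; combined 56.

56 — the smallest possible combined total.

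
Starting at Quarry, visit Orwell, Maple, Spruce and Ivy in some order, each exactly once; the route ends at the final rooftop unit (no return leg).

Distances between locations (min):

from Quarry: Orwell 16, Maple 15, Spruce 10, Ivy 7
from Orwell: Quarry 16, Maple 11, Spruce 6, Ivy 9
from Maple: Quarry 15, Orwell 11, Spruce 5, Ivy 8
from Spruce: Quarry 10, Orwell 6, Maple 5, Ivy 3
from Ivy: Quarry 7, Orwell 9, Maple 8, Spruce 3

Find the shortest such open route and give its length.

There are 4! = 24 possible orderings.
Quarry - Orwell - Maple - Spruce - Ivy: 16+11+5+3 = 35
Quarry - Orwell - Maple - Ivy - Spruce: 16+11+8+3 = 38
Quarry - Orwell - Spruce - Maple - Ivy: 16+6+5+8 = 35
Quarry - Orwell - Spruce - Ivy - Maple: 16+6+3+8 = 33
Quarry - Orwell - Ivy - Maple - Spruce: 16+9+8+5 = 38
Quarry - Orwell - Ivy - Spruce - Maple: 16+9+3+5 = 33
Quarry - Maple - Orwell - Spruce - Ivy: 15+11+6+3 = 35
Quarry - Maple - Orwell - Ivy - Spruce: 15+11+9+3 = 38
Quarry - Maple - Spruce - Orwell - Ivy: 15+5+6+9 = 35
Quarry - Maple - Spruce - Ivy - Orwell: 15+5+3+9 = 32
Quarry - Maple - Ivy - Orwell - Spruce: 15+8+9+6 = 38
Quarry - Maple - Ivy - Spruce - Orwell: 15+8+3+6 = 32
Quarry - Spruce - Orwell - Maple - Ivy: 10+6+11+8 = 35
Quarry - Spruce - Orwell - Ivy - Maple: 10+6+9+8 = 33
… (10 more)
Quarry - Ivy - Maple - Spruce - Orwell: 7+8+5+6 = 26  ← best
The minimum is 26.
One shortest path: Quarry → Ivy → Maple → Spruce → Orwell.

Minimum one-way distance = 26 min.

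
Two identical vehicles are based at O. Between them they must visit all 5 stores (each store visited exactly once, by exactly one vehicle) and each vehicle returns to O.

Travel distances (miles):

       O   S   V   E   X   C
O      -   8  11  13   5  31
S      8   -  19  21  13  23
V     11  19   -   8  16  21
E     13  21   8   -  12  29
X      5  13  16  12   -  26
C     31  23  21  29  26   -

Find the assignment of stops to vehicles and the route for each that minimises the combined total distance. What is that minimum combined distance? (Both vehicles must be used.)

83 miles — the smallest possible combined total.

Check every non-empty split of the stops between the two vehicles; for each half take its own optimal tour:
  {S} + {V, E, X, C}: 16 + 73 = 89
  {V} + {S, E, X, C}: 22 + 77 = 99
  {S, V} + {E, X, C}: 38 + 73 = 111
  {E} + {S, V, X, C}: 26 + 73 = 99
  {S, E} + {V, X, C}: 42 + 63 = 105
  {V, E} + {S, X, C}: 32 + 62 = 94
  … (15 splits in total)
  {X} + {S, V, E, C}: 10 + 73 = 83  ← best
Best: vehicle 1 O → X → O = 10; vehicle 2 O → S → C → V → E → O = 73; combined 83.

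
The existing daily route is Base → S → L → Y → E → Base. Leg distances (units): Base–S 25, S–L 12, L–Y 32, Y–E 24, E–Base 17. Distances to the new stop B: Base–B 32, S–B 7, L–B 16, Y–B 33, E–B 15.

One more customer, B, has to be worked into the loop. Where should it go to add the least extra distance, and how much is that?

Insertion cost between consecutive stops i–j is d(i,B) + d(B,j) − d(i,j):
  between Base and S: 32 + 7 − 25 = 14
  between S and L: 7 + 16 − 12 = 11
  between L and Y: 16 + 33 − 32 = 17
  between Y and E: 33 + 15 − 24 = 24
  between E and Base: 15 + 32 − 17 = 30
Cheapest insertion is between S and L, adding 11.
New total = 110 + 11 = 121.

+11 — insert B between S and L.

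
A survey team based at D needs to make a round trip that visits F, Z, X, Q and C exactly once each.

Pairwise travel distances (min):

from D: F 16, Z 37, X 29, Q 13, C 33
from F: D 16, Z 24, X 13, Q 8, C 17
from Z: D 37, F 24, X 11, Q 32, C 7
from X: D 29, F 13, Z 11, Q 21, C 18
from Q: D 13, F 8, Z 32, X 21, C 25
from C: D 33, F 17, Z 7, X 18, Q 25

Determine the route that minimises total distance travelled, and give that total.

With 5 stops there are 5!/2 = 60 distinct round trips (a route and its reverse cost the same).
D→F→Z→X→Q→C→D: 16+24+11+21+25+33 = 130
D→F→Z→X→C→Q→D: 16+24+11+18+25+13 = 107
D→F→Z→Q→X→C→D: 16+24+32+21+18+33 = 144
D→F→Z→Q→C→X→D: 16+24+32+25+18+29 = 144
D→F→Z→C→X→Q→D: 16+24+7+18+21+13 = 99
D→F→Z→C→Q→X→D: 16+24+7+25+21+29 = 122
D→F→X→Z→Q→C→D: 16+13+11+32+25+33 = 130
D→F→X→Z→C→Q→D: 16+13+11+7+25+13 = 85
D→F→X→Q→Z→C→D: 16+13+21+32+7+33 = 122
D→F→X→Q→C→Z→D: 16+13+21+25+7+37 = 119
D→F→X→C→Z→Q→D: 16+13+18+7+32+13 = 99
D→F→X→C→Q→Z→D: 16+13+18+25+32+37 = 141
D→F→Q→Z→X→C→D: 16+8+32+11+18+33 = 118
D→F→Q→Z→C→X→D: 16+8+32+7+18+29 = 110
… (46 more)
The minimum is 85.
One optimal route: D → F → X → Z → C → Q → D (or its reverse).

Shortest round trip = 85 min.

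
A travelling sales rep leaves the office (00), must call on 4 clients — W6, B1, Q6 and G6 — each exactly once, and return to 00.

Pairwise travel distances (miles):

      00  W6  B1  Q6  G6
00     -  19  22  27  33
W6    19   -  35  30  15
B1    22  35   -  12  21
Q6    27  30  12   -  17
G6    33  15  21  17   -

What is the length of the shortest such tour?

85 miles — the shortest possible round trip.

There are 12 distinct closed tours to check (reversals are equivalent).
00→W6→B1→Q6→G6→00: 19+35+12+17+33 = 116
00→W6→B1→G6→Q6→00: 19+35+21+17+27 = 119
00→W6→Q6→B1→G6→00: 19+30+12+21+33 = 115
00→W6→Q6→G6→B1→00: 19+30+17+21+22 = 109
00→W6→G6→B1→Q6→00: 19+15+21+12+27 = 94
00→W6→G6→Q6→B1→00: 19+15+17+12+22 = 85
00→B1→W6→Q6→G6→00: 22+35+30+17+33 = 137
00→B1→W6→G6→Q6→00: 22+35+15+17+27 = 116
00→B1→Q6→W6→G6→00: 22+12+30+15+33 = 112
00→B1→G6→W6→Q6→00: 22+21+15+30+27 = 115
00→Q6→W6→B1→G6→00: 27+30+35+21+33 = 146
00→Q6→B1→W6→G6→00: 27+12+35+15+33 = 122
The minimum is 85.
One optimal route: 00 → W6 → G6 → Q6 → B1 → 00 (or its reverse).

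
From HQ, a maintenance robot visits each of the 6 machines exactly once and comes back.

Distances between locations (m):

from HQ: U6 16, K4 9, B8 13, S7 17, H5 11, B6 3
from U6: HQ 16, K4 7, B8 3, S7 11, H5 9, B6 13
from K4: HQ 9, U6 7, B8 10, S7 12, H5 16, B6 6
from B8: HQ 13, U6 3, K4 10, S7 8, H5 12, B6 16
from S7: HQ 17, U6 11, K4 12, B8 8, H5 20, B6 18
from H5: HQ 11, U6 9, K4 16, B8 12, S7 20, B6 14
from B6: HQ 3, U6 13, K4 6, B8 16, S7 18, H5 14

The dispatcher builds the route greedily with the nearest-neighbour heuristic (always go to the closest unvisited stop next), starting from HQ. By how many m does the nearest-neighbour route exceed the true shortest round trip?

From HQ: B6=3, K4=9, H5=11, B8=13, U6=16, S7=17 → choose B6 (3).
From B6: K4=6, U6=13, H5=14, B8=16, S7=18 → choose K4 (6).
From K4: U6=7, B8=10, S7=12, H5=16 → choose U6 (7).
From U6: B8=3, H5=9, S7=11 → choose B8 (3).
From B8: S7=8, H5=12 → choose S7 (8).
From S7: H5=20 → choose H5 (20).
NN route HQ → B6 → K4 → U6 → B8 → S7 → H5 → HQ costs 58.
Optimal: HQ → H5 → U6 → B8 → S7 → K4 → B6 → HQ costs 52 (by enumerating all 360 distinct tours).
Excess = 58 − 52 = 6.

The nearest-neighbour route is 6 m longer than optimal.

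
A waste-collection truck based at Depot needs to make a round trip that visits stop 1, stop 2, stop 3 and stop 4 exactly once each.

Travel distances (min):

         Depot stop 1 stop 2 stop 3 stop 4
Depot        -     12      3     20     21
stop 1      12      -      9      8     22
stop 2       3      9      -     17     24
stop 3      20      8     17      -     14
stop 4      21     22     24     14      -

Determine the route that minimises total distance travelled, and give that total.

55 min — the shortest possible round trip.

Depot → stop 1 → stop 2 → stop 3 → stop 4 → Depot: 12+9+17+14+21 = 73
Depot → stop 1 → stop 2 → stop 4 → stop 3 → Depot: 12+9+24+14+20 = 79
Depot → stop 1 → stop 3 → stop 2 → stop 4 → Depot: 12+8+17+24+21 = 82
Depot → stop 1 → stop 3 → stop 4 → stop 2 → Depot: 12+8+14+24+3 = 61
Depot → stop 1 → stop 4 → stop 2 → stop 3 → Depot: 12+22+24+17+20 = 95
Depot → stop 1 → stop 4 → stop 3 → stop 2 → Depot: 12+22+14+17+3 = 68
Depot → stop 2 → stop 1 → stop 3 → stop 4 → Depot: 3+9+8+14+21 = 55
Depot → stop 2 → stop 1 → stop 4 → stop 3 → Depot: 3+9+22+14+20 = 68
Depot → stop 2 → stop 3 → stop 1 → stop 4 → Depot: 3+17+8+22+21 = 71
Depot → stop 2 → stop 4 → stop 1 → stop 3 → Depot: 3+24+22+8+20 = 77
Depot → stop 3 → stop 1 → stop 2 → stop 4 → Depot: 20+8+9+24+21 = 82
Depot → stop 3 → stop 2 → stop 1 → stop 4 → Depot: 20+17+9+22+21 = 89
The minimum is 55.
One optimal route: Depot → stop 2 → stop 1 → stop 3 → stop 4 → Depot (or its reverse).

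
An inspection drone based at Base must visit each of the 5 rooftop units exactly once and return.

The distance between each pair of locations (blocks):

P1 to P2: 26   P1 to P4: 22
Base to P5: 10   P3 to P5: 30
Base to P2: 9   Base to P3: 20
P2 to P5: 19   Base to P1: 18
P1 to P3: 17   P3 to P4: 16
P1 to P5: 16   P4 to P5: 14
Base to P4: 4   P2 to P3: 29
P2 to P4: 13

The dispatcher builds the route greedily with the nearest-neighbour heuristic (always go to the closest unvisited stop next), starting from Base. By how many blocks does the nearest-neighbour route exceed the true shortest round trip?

Excess over optimum: 8 blocks.

Base: P4=4, P2=9, P5=10, P1=18, P3=20 ⇒ P4
P4: P2=13, P5=14, P3=16, P1=22 ⇒ P2
P2: P5=19, P1=26, P3=29 ⇒ P5
P5: P1=16, P3=30 ⇒ P1
P1: P3=17 ⇒ P3
NN route Base → P4 → P2 → P5 → P1 → P3 → Base costs 89.
Optimal: Base → P2 → P4 → P3 → P1 → P5 → Base costs 81 (by enumerating all 60 distinct tours).
Excess = 89 − 81 = 8.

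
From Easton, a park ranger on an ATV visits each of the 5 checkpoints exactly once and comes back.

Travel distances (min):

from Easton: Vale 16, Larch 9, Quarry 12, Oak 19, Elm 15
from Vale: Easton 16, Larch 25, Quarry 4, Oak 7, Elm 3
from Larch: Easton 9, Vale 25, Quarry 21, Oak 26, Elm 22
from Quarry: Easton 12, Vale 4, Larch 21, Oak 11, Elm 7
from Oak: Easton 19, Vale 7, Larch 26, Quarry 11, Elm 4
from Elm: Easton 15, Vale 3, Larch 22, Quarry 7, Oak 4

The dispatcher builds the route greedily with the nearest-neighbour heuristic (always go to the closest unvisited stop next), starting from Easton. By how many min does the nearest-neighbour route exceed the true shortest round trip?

2 min longer than the optimal tour.

Easton: Larch=9, Quarry=12, Elm=15, Vale=16, Oak=19 ⇒ Larch
Larch: Quarry=21, Elm=22, Vale=25, Oak=26 ⇒ Quarry
Quarry: Vale=4, Elm=7, Oak=11 ⇒ Vale
Vale: Elm=3, Oak=7 ⇒ Elm
Elm: Oak=4 ⇒ Oak
NN route Easton → Larch → Quarry → Vale → Elm → Oak → Easton costs 60.
Optimal: Easton → Larch → Oak → Elm → Vale → Quarry → Easton costs 58 (by enumerating all 60 distinct tours).
Excess = 60 − 58 = 2.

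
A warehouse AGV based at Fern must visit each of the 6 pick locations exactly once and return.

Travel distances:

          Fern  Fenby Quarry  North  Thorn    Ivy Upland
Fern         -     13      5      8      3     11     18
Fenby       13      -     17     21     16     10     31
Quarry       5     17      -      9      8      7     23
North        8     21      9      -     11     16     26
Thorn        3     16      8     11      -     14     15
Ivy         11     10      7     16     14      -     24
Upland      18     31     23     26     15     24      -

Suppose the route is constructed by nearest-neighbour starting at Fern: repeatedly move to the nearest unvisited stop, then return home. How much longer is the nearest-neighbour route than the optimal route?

Excess over optimum: 10.

Fern: Thorn=3, Quarry=5, North=8, Ivy=11, Fenby=13, Upland=18 ⇒ Thorn
Thorn: Quarry=8, North=11, Ivy=14, Upland=15, Fenby=16 ⇒ Quarry
Quarry: Ivy=7, North=9, Fenby=17, Upland=23 ⇒ Ivy
Ivy: Fenby=10, North=16, Upland=24 ⇒ Fenby
Fenby: North=21, Upland=31 ⇒ North
North: Upland=26 ⇒ Upland
NN route Fern → Thorn → Quarry → Ivy → Fenby → North → Upland → Fern costs 93.
Optimal: Fern → Fenby → Ivy → Quarry → North → Thorn → Upland → Fern costs 83 (by enumerating all 360 distinct tours).
Excess = 93 − 83 = 10.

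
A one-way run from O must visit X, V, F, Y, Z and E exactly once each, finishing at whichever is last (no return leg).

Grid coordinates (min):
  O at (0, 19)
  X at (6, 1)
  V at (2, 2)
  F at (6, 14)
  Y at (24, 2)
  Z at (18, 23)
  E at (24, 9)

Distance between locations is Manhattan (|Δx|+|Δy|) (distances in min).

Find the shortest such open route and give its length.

There are 6! = 720 possible orderings.
O - X - V - F - Y - Z - E: 24+5+16+30+27+20 = 122
O - X - V - F - Y - E - Z: 24+5+16+30+7+20 = 102
O - X - V - F - Z - Y - E: 24+5+16+21+27+7 = 100
O - X - V - F - Z - E - Y: 24+5+16+21+20+7 = 93
O - X - V - F - E - Y - Z: 24+5+16+23+7+27 = 102
O - X - V - F - E - Z - Y: 24+5+16+23+20+27 = 115
O - X - V - Y - F - Z - E: 24+5+22+30+21+20 = 122
O - X - V - Y - F - E - Z: 24+5+22+30+23+20 = 124
… (712 more)
O - F - X - V - Y - E - Z: 11+13+5+22+7+20 = 78  ← best
The minimum is 78.
One shortest path: O → F → X → V → Y → E → Z.

Minimum one-way distance = 78 min.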